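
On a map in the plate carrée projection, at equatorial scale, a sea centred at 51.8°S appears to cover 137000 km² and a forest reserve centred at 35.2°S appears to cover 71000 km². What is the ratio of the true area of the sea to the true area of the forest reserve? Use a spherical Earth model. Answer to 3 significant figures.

1.46

On the plate carrée, areal scale = h·k = 1 × sec φ, so true area = apparent × cos φ.
True area of sea: 137000 × cos(51.8°) = 137000 × 0.6184 = 84720 km².
True area of forest reserve: 71000 × cos(35.2°) = 71000 × 0.8171 = 58020 km².
Ratio = 84720 / 58020 ≈ 1.46.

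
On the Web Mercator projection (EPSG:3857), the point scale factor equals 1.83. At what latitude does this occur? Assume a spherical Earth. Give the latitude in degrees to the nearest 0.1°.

56.9°

Mercator scale is k = sec φ = 1/cos φ.
1/cos φ = 1.83  ⇒  cos φ = 0.5464  ⇒  φ = arccos(0.5464) ≈ 56.9°.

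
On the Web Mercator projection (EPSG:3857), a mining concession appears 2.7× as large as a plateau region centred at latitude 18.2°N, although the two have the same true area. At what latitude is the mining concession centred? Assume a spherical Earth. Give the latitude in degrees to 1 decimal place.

For equal true areas on Mercator, apparent areas scale as sec²φ, so the ratio is cos²φ₂ / cos²φ₁.
cos²φ₂ / cos²φ₁ = 2.7  ⇒  cos φ₁ = cos 18.2° / √2.7 = 0.9500/1.643 = 0.5781.
φ₁ = arccos(0.5781) ≈ 54.7°.

54.7°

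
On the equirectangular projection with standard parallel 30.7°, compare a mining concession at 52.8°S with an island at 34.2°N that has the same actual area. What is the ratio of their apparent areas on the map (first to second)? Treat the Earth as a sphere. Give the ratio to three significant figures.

1.37

With standard parallel φ₀ = 30.7°, the equirectangular projection gives x = Rλ cos φ₀, y = Rφ, so h = 1 and k = cos 30.7° / cos φ.
Areal scale at 52.8°: h·k = 1.000 × 1.422 = 1.422.
Areal scale at 34.2°: h·k = 1.000 × 1.040 = 1.040.
Ratio = 1.422/1.040 ≈ 1.37.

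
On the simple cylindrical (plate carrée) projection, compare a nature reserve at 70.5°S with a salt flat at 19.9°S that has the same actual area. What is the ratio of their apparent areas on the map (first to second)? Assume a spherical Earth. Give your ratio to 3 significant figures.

In the plate carrée (x = Rλ, y = Rφ), meridians are true-scale (h = 1) and parallels are stretched by k = sec φ.
Areal scale at 70.5°: h·k = 1.000 × 2.996 = 2.996.
Areal scale at 19.9°: h·k = 1.000 × 1.064 = 1.064.
Ratio = 2.996/1.064 ≈ 2.82.

2.82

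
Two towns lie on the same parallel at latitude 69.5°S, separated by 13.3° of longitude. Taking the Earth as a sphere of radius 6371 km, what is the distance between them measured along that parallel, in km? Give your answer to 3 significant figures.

Arc length along a parallel = R cos φ · Δλ (with Δλ in radians).
= 6371 × cos 69.5° × (13.3° × π/180) = 6371 × 0.3502 × 0.2321 ≈ 518 km.

518 km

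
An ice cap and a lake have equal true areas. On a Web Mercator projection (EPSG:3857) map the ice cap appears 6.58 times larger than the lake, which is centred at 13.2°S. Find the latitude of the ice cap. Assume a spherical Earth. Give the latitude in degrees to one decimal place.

Mercator areal scale is sec²φ, so apparent-area ratio = sec²φ₁ / sec²φ₂ = cos²φ₂ / cos²φ₁.
cos²φ₂ / cos²φ₁ = 6.58  ⇒  cos φ₁ = cos 13.2° / √6.58 = 0.9736/2.565 = 0.3795.
φ₁ = arccos(0.3795) ≈ 67.7°.

67.7°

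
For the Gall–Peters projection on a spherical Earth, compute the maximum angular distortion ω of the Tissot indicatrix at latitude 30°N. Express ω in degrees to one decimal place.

The Gall–Peters projection is cylindrical equal-area with φ₀ = 45°. A cylindrical equal-area projection with standard parallel φ₀ has meridian scale h = cos φ / cos φ₀ and parallel scale k = cos φ₀ / cos φ (so areas are preserved, h·k = 1).
At 30°: h = 1.225, k = 0.8165; principal scales a = 1.225, b = 0.8165.
sin(ω/2) = (a − b)/(a + b) = 0.4082/2.041 = 0.2000, so ω = 2 arcsin(0.2000) ≈ 23.1°.

23.1°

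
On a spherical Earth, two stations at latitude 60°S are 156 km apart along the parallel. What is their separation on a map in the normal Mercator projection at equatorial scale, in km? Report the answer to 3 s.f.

312 km

The Mercator projection is conformal; its linear scale factor is the same in every direction and equals sec φ = 1/cos φ.
Along the parallel, k = sec 60° = 1/0.5000 = 2.000.
Map distance = 156 × 2.000 ≈ 312 km.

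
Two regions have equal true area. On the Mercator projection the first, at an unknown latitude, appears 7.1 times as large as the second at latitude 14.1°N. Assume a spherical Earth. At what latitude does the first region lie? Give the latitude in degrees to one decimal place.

On Mercator, (apparent₁)/(apparent₂) = sec²φ₁ / sec²φ₂ when true areas are equal.
cos²φ₂ / cos²φ₁ = 7.1  ⇒  cos φ₁ = cos 14.1° / √7.1 = 0.9699/2.665 = 0.3640.
φ₁ = arccos(0.3640) ≈ 68.7°.

68.7°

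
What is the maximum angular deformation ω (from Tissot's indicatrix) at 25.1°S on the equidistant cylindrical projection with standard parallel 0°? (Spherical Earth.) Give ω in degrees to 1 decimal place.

5.7°

Plate carrée maps x = Rλ, y = Rφ. The meridian scale is h = 1 and the parallel scale is k = 1/cos φ = sec φ.
At 25.1°: h = 1.000, k = 1.104; principal scales a = 1.104, b = 1.000.
sin(ω/2) = (a − b)/(a + b) = 0.1043/2.104 = 0.04956, so ω = 2 arcsin(0.04956) ≈ 5.7°.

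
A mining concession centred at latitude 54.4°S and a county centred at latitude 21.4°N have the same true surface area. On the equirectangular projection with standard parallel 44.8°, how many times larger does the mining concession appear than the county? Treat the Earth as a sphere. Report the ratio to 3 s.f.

1.60

The equidistant cylindrical projection with φ₀ = 44.8° has h = 1 (meridians true) and k = cos φ₀ / cos φ along parallels.
Areal scale at 54.4°: h·k = 1.000 × 1.219 = 1.219.
Areal scale at 21.4°: h·k = 1.000 × 0.7621 = 0.7621.
Ratio = 1.219/0.7621 ≈ 1.60.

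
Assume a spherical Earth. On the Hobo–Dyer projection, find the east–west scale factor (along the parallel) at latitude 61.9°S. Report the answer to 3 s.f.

The Hobo–Dyer projection is cylindrical equal-area with φ₀ = 37.5°. A cylindrical equal-area projection with standard parallel φ₀ has meridian scale h = cos φ / cos φ₀ and parallel scale k = cos φ₀ / cos φ (so areas are preserved, h·k = 1).
k = cos 37.5° / cos 61.9° = 0.7934/0.4710 = 1.684.

1.68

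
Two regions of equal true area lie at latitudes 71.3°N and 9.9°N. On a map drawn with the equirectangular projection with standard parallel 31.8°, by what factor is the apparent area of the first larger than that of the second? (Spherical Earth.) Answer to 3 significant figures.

3.07

With standard parallel φ₀ = 31.8°, the equirectangular projection gives x = Rλ cos φ₀, y = Rφ, so h = 1 and k = cos 31.8° / cos φ.
Areal scale at 71.3°: h·k = 1.000 × 2.651 = 2.651.
Areal scale at 9.9°: h·k = 1.000 × 0.8627 = 0.8627.
Ratio = 2.651/0.8627 ≈ 3.07.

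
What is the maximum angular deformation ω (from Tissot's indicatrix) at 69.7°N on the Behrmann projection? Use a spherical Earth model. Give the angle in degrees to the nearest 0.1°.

92.7°

Behrmann is a cylindrical equal-area projection with standard parallels at ±30°. For cylindrical equal-area with standard parallel φ₀, h = cos φ / cos φ₀ and k = cos φ₀ / cos φ, so h·k = 1.
At 69.7°: h = 0.4006, k = 2.496; principal scales a = 2.496, b = 0.4006.
sin(ω/2) = (a − b)/(a + b) = 2.096/2.897 = 0.7234, so ω = 2 arcsin(0.7234) ≈ 92.7°.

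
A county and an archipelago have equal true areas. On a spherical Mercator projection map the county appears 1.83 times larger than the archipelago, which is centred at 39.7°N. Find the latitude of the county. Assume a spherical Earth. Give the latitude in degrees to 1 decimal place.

55.3°

On Mercator, (apparent₁)/(apparent₂) = sec²φ₁ / sec²φ₂ when true areas are equal.
cos²φ₂ / cos²φ₁ = 1.83  ⇒  cos φ₁ = cos 39.7° / √1.83 = 0.7694/1.353 = 0.5688.
φ₁ = arccos(0.5688) ≈ 55.3°.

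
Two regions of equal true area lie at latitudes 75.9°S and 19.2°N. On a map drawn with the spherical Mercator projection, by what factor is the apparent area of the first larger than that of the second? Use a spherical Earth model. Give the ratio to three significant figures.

15.0

Mercator areal scale is sec²φ.
At 75.9°: sec²(75.9°) = 1/0.2436² = 16.85.
At 19.2°: sec²(19.2°) = 1/0.9444² = 1.121.
Ratio = 16.85/1.121 = cos²(19.2°)/cos²(75.9°) ≈ 15.0.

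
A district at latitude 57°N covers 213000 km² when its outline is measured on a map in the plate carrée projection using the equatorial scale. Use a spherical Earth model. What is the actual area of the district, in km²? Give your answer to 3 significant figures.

Plate carrée maps x = Rλ, y = Rφ. The meridian scale is h = 1 and the parallel scale is k = 1/cos φ = sec φ.
Areal scale = h·k = 1 × sec φ; at 57°, h = 1.000, k = 1.836, so h·k = 1.836.
True area = apparent / (areal scale) = 213000 / 1.836 ≈ 116000 km².

116000 km²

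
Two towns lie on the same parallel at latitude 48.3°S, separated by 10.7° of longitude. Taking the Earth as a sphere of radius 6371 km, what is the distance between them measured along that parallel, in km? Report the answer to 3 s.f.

791 km

Arc length along a parallel = R cos φ · Δλ (with Δλ in radians).
= 6371 × cos 48.3° × (10.7° × π/180) = 6371 × 0.6652 × 0.1868 ≈ 791 km.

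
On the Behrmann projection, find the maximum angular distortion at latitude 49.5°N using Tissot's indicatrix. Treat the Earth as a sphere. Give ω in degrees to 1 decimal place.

32.5°

The Behrmann projection is cylindrical equal-area with φ₀ = 30°. A cylindrical equal-area projection with standard parallel φ₀ has meridian scale h = cos φ / cos φ₀ and parallel scale k = cos φ₀ / cos φ (so areas are preserved, h·k = 1).
At 49.5°: h = 0.7499, k = 1.333; principal scales a = 1.333, b = 0.7499.
sin(ω/2) = (a − b)/(a + b) = 0.5836/2.083 = 0.2801, so ω = 2 arcsin(0.2801) ≈ 32.5°.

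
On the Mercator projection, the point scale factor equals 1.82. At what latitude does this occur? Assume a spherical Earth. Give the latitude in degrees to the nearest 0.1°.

56.7°

Mercator scale is k = sec φ = 1/cos φ.
1/cos φ = 1.82  ⇒  cos φ = 0.5495  ⇒  φ = arccos(0.5495) ≈ 56.7°.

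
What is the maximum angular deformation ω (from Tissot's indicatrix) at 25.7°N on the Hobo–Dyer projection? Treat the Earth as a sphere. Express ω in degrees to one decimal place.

The Hobo–Dyer projection is cylindrical equal-area with φ₀ = 37.5°. For cylindrical equal-area with standard parallel φ₀, h = cos φ / cos φ₀ and k = cos φ₀ / cos φ, so h·k = 1.
At 25.7°: h = 1.136, k = 0.8805; principal scales a = 1.136, b = 0.8805.
sin(ω/2) = (a − b)/(a + b) = 0.2553/2.016 = 0.1266, so ω = 2 arcsin(0.1266) ≈ 14.6°.

14.6°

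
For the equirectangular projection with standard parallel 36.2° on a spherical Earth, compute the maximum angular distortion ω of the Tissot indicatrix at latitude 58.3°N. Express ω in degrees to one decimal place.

24.4°

With standard parallel φ₀ = 36.2°, the equirectangular projection gives x = Rλ cos φ₀, y = Rφ, so h = 1 and k = cos 36.2° / cos φ.
At 58.3°: h = 1.000, k = 1.536; principal scales a = 1.536, b = 1.000.
sin(ω/2) = (a − b)/(a + b) = 0.5357/2.536 = 0.2113, so ω = 2 arcsin(0.2113) ≈ 24.4°.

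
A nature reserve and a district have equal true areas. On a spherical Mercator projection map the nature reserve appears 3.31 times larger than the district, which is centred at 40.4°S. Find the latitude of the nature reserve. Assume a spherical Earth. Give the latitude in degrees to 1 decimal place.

For equal true areas on Mercator, apparent areas scale as sec²φ, so the ratio is cos²φ₂ / cos²φ₁.
cos²φ₂ / cos²φ₁ = 3.31  ⇒  cos φ₁ = cos 40.4° / √3.31 = 0.7615/1.819 = 0.4186.
φ₁ = arccos(0.4186) ≈ 65.3°.

65.3°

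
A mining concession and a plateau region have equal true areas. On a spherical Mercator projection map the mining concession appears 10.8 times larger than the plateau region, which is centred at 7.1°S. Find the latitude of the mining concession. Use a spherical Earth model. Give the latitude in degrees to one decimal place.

72.4°

Mercator areal scale is sec²φ, so apparent-area ratio = sec²φ₁ / sec²φ₂ = cos²φ₂ / cos²φ₁.
cos²φ₂ / cos²φ₁ = 10.8  ⇒  cos φ₁ = cos 7.1° / √10.8 = 0.9923/3.286 = 0.3020.
φ₁ = arccos(0.3020) ≈ 72.4°.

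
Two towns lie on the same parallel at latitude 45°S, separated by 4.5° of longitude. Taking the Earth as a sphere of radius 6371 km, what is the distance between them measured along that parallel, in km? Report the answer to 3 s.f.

354 km

Arc length along a parallel = R cos φ · Δλ (with Δλ in radians).
= 6371 × cos 45° × (4.5° × π/180) = 6371 × 0.7071 × 0.07854 ≈ 354 km.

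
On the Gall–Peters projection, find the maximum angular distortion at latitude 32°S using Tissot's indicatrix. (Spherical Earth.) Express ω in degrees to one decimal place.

20.7°

The Gall–Peters projection is cylindrical equal-area with φ₀ = 45°. A cylindrical equal-area projection with standard parallel φ₀ has meridian scale h = cos φ / cos φ₀ and parallel scale k = cos φ₀ / cos φ (so areas are preserved, h·k = 1).
At 32°: h = 1.199, k = 0.8338; principal scales a = 1.199, b = 0.8338.
sin(ω/2) = (a − b)/(a + b) = 0.3655/2.033 = 0.1798, so ω = 2 arcsin(0.1798) ≈ 20.7°.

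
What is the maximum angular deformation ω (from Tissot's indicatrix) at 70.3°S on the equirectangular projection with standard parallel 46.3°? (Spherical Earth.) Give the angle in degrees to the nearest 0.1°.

40.3°

The equidistant cylindrical projection with φ₀ = 46.3° has h = 1 (meridians true) and k = cos φ₀ / cos φ along parallels.
At 70.3°: h = 1.000, k = 2.050; principal scales a = 2.050, b = 1.000.
sin(ω/2) = (a − b)/(a + b) = 1.050/3.050 = 0.3442, so ω = 2 arcsin(0.3442) ≈ 40.3°.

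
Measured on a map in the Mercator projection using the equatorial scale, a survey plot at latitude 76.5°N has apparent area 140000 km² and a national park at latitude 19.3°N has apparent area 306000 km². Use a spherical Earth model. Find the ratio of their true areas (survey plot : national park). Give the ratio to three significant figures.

On Mercator the areal scale is sec²φ, so true area = apparent × cos²φ.
True area of survey plot: 140000 × cos²(76.5°) = 140000 × 0.05450 = 7630 km².
True area of national park: 306000 × cos²(19.3°) = 306000 × 0.8908 = 272600 km².
Ratio = 7630 / 272600 ≈ 0.0280.

0.0280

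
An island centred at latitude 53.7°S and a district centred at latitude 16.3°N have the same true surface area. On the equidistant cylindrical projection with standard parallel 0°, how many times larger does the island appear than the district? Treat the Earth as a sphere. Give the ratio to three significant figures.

For the equirectangular projection with φ₀ = 0 (plate carrée), h = 1 along meridians and k = sec φ along parallels.
Areal scale at 53.7°: h·k = 1.000 × 1.689 = 1.689.
Areal scale at 16.3°: h·k = 1.000 × 1.042 = 1.042.
Ratio = 1.689/1.042 ≈ 1.62.

1.62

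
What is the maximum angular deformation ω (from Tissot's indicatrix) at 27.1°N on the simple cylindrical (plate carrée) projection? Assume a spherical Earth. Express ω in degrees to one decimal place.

Plate carrée maps x = Rλ, y = Rφ. The meridian scale is h = 1 and the parallel scale is k = 1/cos φ = sec φ.
At 27.1°: h = 1.000, k = 1.123; principal scales a = 1.123, b = 1.000.
sin(ω/2) = (a − b)/(a + b) = 0.1233/2.123 = 0.05808, so ω = 2 arcsin(0.05808) ≈ 6.7°.

6.7°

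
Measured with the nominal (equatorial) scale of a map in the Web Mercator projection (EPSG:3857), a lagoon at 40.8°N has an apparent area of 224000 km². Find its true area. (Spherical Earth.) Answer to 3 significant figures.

128000 km²

For Mercator, h = k = sec φ (a conformal cylindrical projection has a single point scale, 1/cos φ).
Areal scale = k² = sec²φ = 1/cos²(40.8°) = 1/0.7570² = 1.745.
True area = apparent / (areal scale) = 224000 / 1.745 ≈ 128000 km².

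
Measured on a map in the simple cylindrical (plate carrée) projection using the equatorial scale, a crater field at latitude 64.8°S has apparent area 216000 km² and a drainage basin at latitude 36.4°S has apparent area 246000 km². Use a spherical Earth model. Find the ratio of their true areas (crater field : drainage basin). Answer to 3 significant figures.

Plate carrée has h = 1 and k = sec φ, giving areal scale sec φ; true area = (apparent area) · cos φ.
True area of crater field: 216000 × cos(64.8°) = 216000 × 0.4258 = 91970 km².
True area of drainage basin: 246000 × cos(36.4°) = 246000 × 0.8049 = 198000 km².
Ratio = 91970 / 198000 ≈ 0.464.

0.464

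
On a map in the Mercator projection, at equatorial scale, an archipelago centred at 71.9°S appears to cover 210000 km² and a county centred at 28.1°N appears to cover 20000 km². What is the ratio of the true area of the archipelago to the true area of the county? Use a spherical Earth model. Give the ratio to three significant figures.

Mercator's areal exaggeration is sec²φ; hence true area = (apparent area) · cos²φ.
True area of archipelago: 210000 × cos²(71.9°) = 210000 × 0.09652 = 20270 km².
True area of county: 20000 × cos²(28.1°) = 20000 × 0.7781 = 15560 km².
Ratio = 20270 / 15560 ≈ 1.30.

1.30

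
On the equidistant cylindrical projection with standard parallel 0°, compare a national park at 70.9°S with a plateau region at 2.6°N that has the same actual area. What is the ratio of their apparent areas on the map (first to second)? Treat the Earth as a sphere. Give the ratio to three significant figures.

Plate carrée maps x = Rλ, y = Rφ. The meridian scale is h = 1 and the parallel scale is k = 1/cos φ = sec φ.
Areal scale at 70.9°: h·k = 1.000 × 3.056 = 3.056.
Areal scale at 2.6°: h·k = 1.000 × 1.001 = 1.001.
Ratio = 3.056/1.001 ≈ 3.05.

3.05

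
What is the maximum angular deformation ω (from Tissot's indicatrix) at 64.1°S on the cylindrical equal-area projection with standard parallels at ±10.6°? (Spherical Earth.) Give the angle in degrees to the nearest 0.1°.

84.2°

A cylindrical equal-area projection with standard parallel φ₀ has meridian scale h = cos φ / cos φ₀ and parallel scale k = cos φ₀ / cos φ (so areas are preserved, h·k = 1).
At 64.1°: h = 0.4444, k = 2.250; principal scales a = 2.250, b = 0.4444.
sin(ω/2) = (a − b)/(a + b) = 1.806/2.695 = 0.6702, so ω = 2 arcsin(0.6702) ≈ 84.2°.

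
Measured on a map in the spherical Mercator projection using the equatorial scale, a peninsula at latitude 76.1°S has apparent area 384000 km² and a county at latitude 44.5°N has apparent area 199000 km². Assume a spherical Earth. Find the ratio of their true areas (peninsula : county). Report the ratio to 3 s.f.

On Mercator the areal scale is sec²φ, so true area = apparent × cos²φ.
True area of peninsula: 384000 × cos²(76.1°) = 384000 × 0.05771 = 22160 km².
True area of county: 199000 × cos²(44.5°) = 199000 × 0.5087 = 101200 km².
Ratio = 22160 / 101200 ≈ 0.219.

0.219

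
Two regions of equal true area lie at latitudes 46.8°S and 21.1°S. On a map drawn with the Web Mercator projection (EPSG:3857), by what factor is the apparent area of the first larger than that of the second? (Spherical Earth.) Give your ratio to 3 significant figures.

Mercator areal scale is sec²φ.
At 46.8°: sec²(46.8°) = 1/0.6845² = 2.134.
At 21.1°: sec²(21.1°) = 1/0.9330² = 1.149.
Ratio = 2.134/1.149 = cos²(21.1°)/cos²(46.8°) ≈ 1.86.

1.86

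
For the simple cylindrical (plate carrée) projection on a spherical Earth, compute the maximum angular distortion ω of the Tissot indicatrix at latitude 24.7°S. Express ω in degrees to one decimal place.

Plate carrée maps x = Rλ, y = Rφ. The meridian scale is h = 1 and the parallel scale is k = 1/cos φ = sec φ.
At 24.7°: h = 1.000, k = 1.101; principal scales a = 1.101, b = 1.000.
sin(ω/2) = (a − b)/(a + b) = 0.1007/2.101 = 0.04794, so ω = 2 arcsin(0.04794) ≈ 5.5°.

5.5°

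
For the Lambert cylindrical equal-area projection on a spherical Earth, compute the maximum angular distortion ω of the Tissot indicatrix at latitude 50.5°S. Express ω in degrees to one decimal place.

50.2°

The Lambert cylindrical equal-area projection is the cylindrical equal-area projection with its standard parallel at the equator (φ₀ = 0). For cylindrical equal-area with standard parallel φ₀, h = cos φ / cos φ₀ and k = cos φ₀ / cos φ, so h·k = 1.
At 50.5°: h = 0.6361, k = 1.572; principal scales a = 1.572, b = 0.6361.
sin(ω/2) = (a − b)/(a + b) = 0.9361/2.208 = 0.4239, so ω = 2 arcsin(0.4239) ≈ 50.2°.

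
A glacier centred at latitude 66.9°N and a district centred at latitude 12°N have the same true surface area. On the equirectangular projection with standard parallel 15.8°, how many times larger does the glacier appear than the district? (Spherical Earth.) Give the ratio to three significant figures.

The equidistant cylindrical projection with φ₀ = 15.8° has h = 1 (meridians true) and k = cos φ₀ / cos φ along parallels.
Areal scale at 66.9°: h·k = 1.000 × 2.453 = 2.453.
Areal scale at 12°: h·k = 1.000 × 0.9837 = 0.9837.
Ratio = 2.453/0.9837 ≈ 2.49.

2.49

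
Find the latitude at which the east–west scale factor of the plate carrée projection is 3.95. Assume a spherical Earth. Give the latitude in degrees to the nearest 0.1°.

75.3°

Plate carrée: h = 1, k = sec φ along parallels.
sec φ = 3.95  ⇒  cos φ = 0.2532  ⇒  φ ≈ 75.3°.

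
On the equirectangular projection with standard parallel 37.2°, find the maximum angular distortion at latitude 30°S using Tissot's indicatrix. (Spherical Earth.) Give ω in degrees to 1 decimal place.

With standard parallel φ₀ = 37.2°, the equirectangular projection gives x = Rλ cos φ₀, y = Rφ, so h = 1 and k = cos 37.2° / cos φ.
At 30°: h = 1.000, k = 0.9198; principal scales a = 1.000, b = 0.9198.
sin(ω/2) = (a − b)/(a + b) = 0.08025/1.920 = 0.04180, so ω = 2 arcsin(0.04180) ≈ 4.8°.

4.8°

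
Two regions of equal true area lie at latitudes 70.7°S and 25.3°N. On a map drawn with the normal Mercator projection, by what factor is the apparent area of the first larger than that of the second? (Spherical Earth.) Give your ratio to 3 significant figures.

Mercator is conformal with k = sec φ, so areal scale = k² = sec²φ.
At 70.7°: sec²(70.7°) = 1/0.3305² = 9.154.
At 25.3°: sec²(25.3°) = 1/0.9041² = 1.223.
Ratio = 9.154/1.223 = cos²(25.3°)/cos²(70.7°) ≈ 7.48.

7.48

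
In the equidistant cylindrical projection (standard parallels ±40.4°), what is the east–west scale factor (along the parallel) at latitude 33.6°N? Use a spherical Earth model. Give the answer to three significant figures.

0.914

The equidistant cylindrical projection with φ₀ = 40.4° has h = 1 (meridians true) and k = cos φ₀ / cos φ along parallels.
k = cos 40.4° / cos 33.6° = 0.7615/0.8329 = 0.9143.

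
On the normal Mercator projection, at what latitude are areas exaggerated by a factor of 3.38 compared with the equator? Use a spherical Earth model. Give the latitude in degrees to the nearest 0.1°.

57.0°

Mercator areal scale is sec²φ.
sec²φ = 3.38  ⇒  cos²φ = 0.2959  ⇒  cos φ = 0.5439.
φ = arccos(0.5439) ≈ 57.0°.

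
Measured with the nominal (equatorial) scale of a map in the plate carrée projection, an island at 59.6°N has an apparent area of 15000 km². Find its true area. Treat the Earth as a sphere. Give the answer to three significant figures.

7590 km²

For the equirectangular projection with φ₀ = 0 (plate carrée), h = 1 along meridians and k = sec φ along parallels.
Areal scale = h·k = 1 × sec φ; at 59.6°, h = 1.000, k = 1.976, so h·k = 1.976.
True area = apparent / (areal scale) = 15000 / 1.976 ≈ 7590 km².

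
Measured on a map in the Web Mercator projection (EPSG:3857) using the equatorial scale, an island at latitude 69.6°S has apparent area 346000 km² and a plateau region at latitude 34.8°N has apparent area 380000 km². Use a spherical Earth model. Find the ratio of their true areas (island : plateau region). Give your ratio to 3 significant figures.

0.164

On Mercator the areal scale is sec²φ, so true area = apparent × cos²φ.
True area of island: 346000 × cos²(69.6°) = 346000 × 0.1215 = 42040 km².
True area of plateau region: 380000 × cos²(34.8°) = 380000 × 0.6743 = 256200 km².
Ratio = 42040 / 256200 ≈ 0.164.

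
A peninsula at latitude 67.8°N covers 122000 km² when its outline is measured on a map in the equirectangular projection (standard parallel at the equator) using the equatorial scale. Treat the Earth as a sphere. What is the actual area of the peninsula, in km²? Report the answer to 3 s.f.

Plate carrée maps x = Rλ, y = Rφ. The meridian scale is h = 1 and the parallel scale is k = 1/cos φ = sec φ.
Areal scale = h·k = 1 × sec φ; at 67.8°, h = 1.000, k = 2.647, so h·k = 2.647.
True area = apparent / (areal scale) = 122000 / 2.647 ≈ 46100 km².

46100 km²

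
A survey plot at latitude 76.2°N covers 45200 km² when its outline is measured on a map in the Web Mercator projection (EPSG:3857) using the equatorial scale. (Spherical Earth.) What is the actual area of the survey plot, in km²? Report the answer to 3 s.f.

Mercator is conformal, so the point scale is isotropic: h = k = sec φ = 1/cos φ.
Areal scale = k² = sec²φ = 1/cos²(76.2°) = 1/0.2385² = 17.58.
True area = apparent / (areal scale) = 45200 / 17.58 ≈ 2570 km².

2570 km²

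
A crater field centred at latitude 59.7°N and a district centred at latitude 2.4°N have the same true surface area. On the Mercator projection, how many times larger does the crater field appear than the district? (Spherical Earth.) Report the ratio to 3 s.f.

3.92

Mercator is conformal with k = sec φ, so areal scale = k² = sec²φ.
At 59.7°: sec²(59.7°) = 1/0.5045² = 3.929.
At 2.4°: sec²(2.4°) = 1/0.9991² = 1.002.
Ratio = 3.929/1.002 = cos²(2.4°)/cos²(59.7°) ≈ 3.92.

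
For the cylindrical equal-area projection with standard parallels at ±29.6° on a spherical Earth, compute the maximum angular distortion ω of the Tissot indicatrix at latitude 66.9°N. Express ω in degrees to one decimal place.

A cylindrical equal-area projection with standard parallel φ₀ has meridian scale h = cos φ / cos φ₀ and parallel scale k = cos φ₀ / cos φ (so areas are preserved, h·k = 1).
At 66.9°: h = 0.4512, k = 2.216; principal scales a = 2.216, b = 0.4512.
sin(ω/2) = (a − b)/(a + b) = 1.765/2.667 = 0.6617, so ω = 2 arcsin(0.6617) ≈ 82.9°.

82.9°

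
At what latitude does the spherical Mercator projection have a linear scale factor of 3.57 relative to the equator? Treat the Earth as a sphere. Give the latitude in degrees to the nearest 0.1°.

73.7°

Mercator scale is k = sec φ = 1/cos φ.
1/cos φ = 3.57  ⇒  cos φ = 0.2801  ⇒  φ = arccos(0.2801) ≈ 73.7°.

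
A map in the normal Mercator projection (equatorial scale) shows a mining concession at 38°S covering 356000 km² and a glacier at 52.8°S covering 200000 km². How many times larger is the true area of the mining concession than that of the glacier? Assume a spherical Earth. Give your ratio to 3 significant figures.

On Mercator the areal scale is sec²φ, so true area = apparent × cos²φ.
True area of mining concession: 356000 × cos²(38°) = 356000 × 0.6210 = 221100 km².
True area of glacier: 200000 × cos²(52.8°) = 200000 × 0.3655 = 73110 km².
Ratio = 221100 / 73110 ≈ 3.02.

3.02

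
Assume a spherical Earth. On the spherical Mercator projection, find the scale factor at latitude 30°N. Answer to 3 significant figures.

1.15

Mercator is conformal, so the point scale is isotropic: h = k = sec φ = 1/cos φ.
k = 1/cos 30° = 1/0.8660 = 1.155.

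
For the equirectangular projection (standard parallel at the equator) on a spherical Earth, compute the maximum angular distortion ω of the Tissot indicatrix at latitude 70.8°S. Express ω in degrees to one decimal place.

In the plate carrée (x = Rλ, y = Rφ), meridians are true-scale (h = 1) and parallels are stretched by k = sec φ.
At 70.8°: h = 1.000, k = 3.041; principal scales a = 3.041, b = 1.000.
sin(ω/2) = (a − b)/(a + b) = 2.041/4.041 = 0.5050, so ω = 2 arcsin(0.5050) ≈ 60.7°.

60.7°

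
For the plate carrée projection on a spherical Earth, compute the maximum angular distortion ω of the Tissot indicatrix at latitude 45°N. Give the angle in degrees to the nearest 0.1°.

19.8°

In the plate carrée (x = Rλ, y = Rφ), meridians are true-scale (h = 1) and parallels are stretched by k = sec φ.
At 45°: h = 1.000, k = 1.414; principal scales a = 1.414, b = 1.000.
sin(ω/2) = (a − b)/(a + b) = 0.4142/2.414 = 0.1716, so ω = 2 arcsin(0.1716) ≈ 19.8°.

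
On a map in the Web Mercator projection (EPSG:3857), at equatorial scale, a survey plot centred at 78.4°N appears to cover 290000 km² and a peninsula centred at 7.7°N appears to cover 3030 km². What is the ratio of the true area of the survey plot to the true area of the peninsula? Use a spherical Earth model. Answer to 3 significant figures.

3.94

On Mercator the areal scale is sec²φ, so true area = apparent × cos²φ.
True area of survey plot: 290000 × cos²(78.4°) = 290000 × 0.04043 = 11730 km².
True area of peninsula: 3030 × cos²(7.7°) = 3030 × 0.9820 = 2976 km².
Ratio = 11730 / 2976 ≈ 3.94.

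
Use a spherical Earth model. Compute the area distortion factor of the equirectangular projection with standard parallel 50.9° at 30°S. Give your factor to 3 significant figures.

In the equirectangular projection with standard parallel φ₀ = 50.9° (x = Rλ cos φ₀, y = Rφ), meridians are true-scale (h = 1) and the parallel scale is k = cos φ₀ / cos φ.
Areal scale = h·k = 1 × cos φ₀ / cos φ; at 30°, h = 1.000, k = 0.7282, so h·k = 0.7282.

0.728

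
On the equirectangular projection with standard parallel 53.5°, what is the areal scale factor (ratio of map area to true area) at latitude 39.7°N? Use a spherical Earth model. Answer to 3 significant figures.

With standard parallel φ₀ = 53.5°, the equirectangular projection gives x = Rλ cos φ₀, y = Rφ, so h = 1 and k = cos 53.5° / cos φ.
Areal scale = h·k = 1 × cos φ₀ / cos φ; at 39.7°, h = 1.000, k = 0.7731, so h·k = 0.7731.

0.773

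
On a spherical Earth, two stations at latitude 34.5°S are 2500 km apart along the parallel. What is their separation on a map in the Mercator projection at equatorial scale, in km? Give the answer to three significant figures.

The Mercator projection is conformal; its linear scale factor is the same in every direction and equals sec φ = 1/cos φ.
Along the parallel, k = sec 34.5° = 1/0.8241 = 1.213.
Map distance = 2500 × 1.213 ≈ 3030 km.

3030 km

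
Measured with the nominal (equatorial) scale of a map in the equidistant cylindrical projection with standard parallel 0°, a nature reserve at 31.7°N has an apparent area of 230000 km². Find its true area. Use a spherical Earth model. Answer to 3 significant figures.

In the plate carrée (x = Rλ, y = Rφ), meridians are true-scale (h = 1) and parallels are stretched by k = sec φ.
Areal scale = h·k = 1 × sec φ; at 31.7°, h = 1.000, k = 1.175, so h·k = 1.175.
True area = apparent / (areal scale) = 230000 / 1.175 ≈ 196000 km².

196000 km²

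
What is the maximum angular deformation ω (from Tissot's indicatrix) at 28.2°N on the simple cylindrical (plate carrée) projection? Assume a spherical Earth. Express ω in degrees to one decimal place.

7.2°

Plate carrée maps x = Rλ, y = Rφ. The meridian scale is h = 1 and the parallel scale is k = 1/cos φ = sec φ.
At 28.2°: h = 1.000, k = 1.135; principal scales a = 1.135, b = 1.000.
sin(ω/2) = (a − b)/(a + b) = 0.1347/2.135 = 0.06309, so ω = 2 arcsin(0.06309) ≈ 7.2°.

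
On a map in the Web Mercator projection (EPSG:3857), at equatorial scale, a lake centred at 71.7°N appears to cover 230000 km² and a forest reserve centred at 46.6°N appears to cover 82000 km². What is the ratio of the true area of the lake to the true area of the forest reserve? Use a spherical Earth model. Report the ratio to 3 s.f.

0.586

Mercator's areal exaggeration is sec²φ; hence true area = (apparent area) · cos²φ.
True area of lake: 230000 × cos²(71.7°) = 230000 × 0.09859 = 22680 km².
True area of forest reserve: 82000 × cos²(46.6°) = 82000 × 0.4721 = 38710 km².
Ratio = 22680 / 38710 ≈ 0.586.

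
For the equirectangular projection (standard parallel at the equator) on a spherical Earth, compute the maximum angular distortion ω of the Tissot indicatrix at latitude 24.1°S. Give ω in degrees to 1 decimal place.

5.2°

For the equirectangular projection with φ₀ = 0 (plate carrée), h = 1 along meridians and k = sec φ along parallels.
At 24.1°: h = 1.000, k = 1.095; principal scales a = 1.095, b = 1.000.
sin(ω/2) = (a − b)/(a + b) = 0.09549/2.095 = 0.04557, so ω = 2 arcsin(0.04557) ≈ 5.2°.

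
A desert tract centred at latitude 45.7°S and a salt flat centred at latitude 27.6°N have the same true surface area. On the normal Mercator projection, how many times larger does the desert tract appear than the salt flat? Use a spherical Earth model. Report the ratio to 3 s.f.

1.61

Mercator is conformal with k = sec φ, so areal scale = k² = sec²φ.
At 45.7°: sec²(45.7°) = 1/0.6984² = 2.050.
At 27.6°: sec²(27.6°) = 1/0.8862² = 1.273.
Ratio = 2.050/1.273 = cos²(27.6°)/cos²(45.7°) ≈ 1.61.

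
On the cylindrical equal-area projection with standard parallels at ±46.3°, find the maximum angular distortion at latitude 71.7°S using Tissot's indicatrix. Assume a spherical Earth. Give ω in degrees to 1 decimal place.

A cylindrical equal-area projection with standard parallel φ₀ has meridian scale h = cos φ / cos φ₀ and parallel scale k = cos φ₀ / cos φ (so areas are preserved, h·k = 1).
At 71.7°: h = 0.4545, k = 2.200; principal scales a = 2.200, b = 0.4545.
sin(ω/2) = (a − b)/(a + b) = 1.746/2.655 = 0.6576, so ω = 2 arcsin(0.6576) ≈ 82.2°.

82.2°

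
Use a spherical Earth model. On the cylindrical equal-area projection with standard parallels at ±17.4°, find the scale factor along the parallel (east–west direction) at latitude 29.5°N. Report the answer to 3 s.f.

1.10

A cylindrical equal-area projection with standard parallel φ₀ has meridian scale h = cos φ / cos φ₀ and parallel scale k = cos φ₀ / cos φ (so areas are preserved, h·k = 1).
k = cos 17.4° / cos 29.5° = 0.9542/0.8704 = 1.096.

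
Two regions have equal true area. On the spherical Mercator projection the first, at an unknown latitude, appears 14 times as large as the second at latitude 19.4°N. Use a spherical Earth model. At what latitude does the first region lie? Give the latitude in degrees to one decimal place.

75.4°

Mercator areal scale is sec²φ, so apparent-area ratio = sec²φ₁ / sec²φ₂ = cos²φ₂ / cos²φ₁.
cos²φ₂ / cos²φ₁ = 14  ⇒  cos φ₁ = cos 19.4° / √14 = 0.9432/3.742 = 0.2521.
φ₁ = arccos(0.2521) ≈ 75.4°.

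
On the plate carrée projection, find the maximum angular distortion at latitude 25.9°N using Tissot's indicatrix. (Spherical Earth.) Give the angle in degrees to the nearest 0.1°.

6.1°

For the equirectangular projection with φ₀ = 0 (plate carrée), h = 1 along meridians and k = sec φ along parallels.
At 25.9°: h = 1.000, k = 1.112; principal scales a = 1.112, b = 1.000.
sin(ω/2) = (a − b)/(a + b) = 0.1117/2.112 = 0.05288, so ω = 2 arcsin(0.05288) ≈ 6.1°.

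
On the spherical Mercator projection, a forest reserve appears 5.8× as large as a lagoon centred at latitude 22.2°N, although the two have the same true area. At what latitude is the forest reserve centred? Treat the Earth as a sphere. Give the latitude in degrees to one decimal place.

67.4°

For equal true areas on Mercator, apparent areas scale as sec²φ, so the ratio is cos²φ₂ / cos²φ₁.
cos²φ₂ / cos²φ₁ = 5.8  ⇒  cos φ₁ = cos 22.2° / √5.8 = 0.9259/2.408 = 0.3844.
φ₁ = arccos(0.3844) ≈ 67.4°.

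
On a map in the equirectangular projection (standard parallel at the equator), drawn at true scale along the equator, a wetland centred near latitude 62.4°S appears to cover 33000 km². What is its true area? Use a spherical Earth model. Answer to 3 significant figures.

15300 km²

For the equirectangular projection with φ₀ = 0 (plate carrée), h = 1 along meridians and k = sec φ along parallels.
Areal scale = h·k = 1 × sec φ; at 62.4°, h = 1.000, k = 2.158, so h·k = 2.158.
True area = apparent / (areal scale) = 33000 / 2.158 ≈ 15300 km².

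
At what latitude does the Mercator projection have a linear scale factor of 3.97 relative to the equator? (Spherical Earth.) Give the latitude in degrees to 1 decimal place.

Mercator scale is k = sec φ = 1/cos φ.
1/cos φ = 3.97  ⇒  cos φ = 0.2519  ⇒  φ = arccos(0.2519) ≈ 75.4°.

75.4°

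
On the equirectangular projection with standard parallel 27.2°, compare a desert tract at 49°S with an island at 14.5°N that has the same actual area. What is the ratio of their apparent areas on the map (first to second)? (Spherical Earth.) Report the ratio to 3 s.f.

In the equirectangular projection with standard parallel φ₀ = 27.2° (x = Rλ cos φ₀, y = Rφ), meridians are true-scale (h = 1) and the parallel scale is k = cos φ₀ / cos φ.
Areal scale at 49°: h·k = 1.000 × 1.356 = 1.356.
Areal scale at 14.5°: h·k = 1.000 × 0.9187 = 0.9187.
Ratio = 1.356/0.9187 ≈ 1.48.

1.48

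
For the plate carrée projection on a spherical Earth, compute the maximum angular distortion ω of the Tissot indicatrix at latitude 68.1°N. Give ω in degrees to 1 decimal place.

For the equirectangular projection with φ₀ = 0 (plate carrée), h = 1 along meridians and k = sec φ along parallels.
At 68.1°: h = 1.000, k = 2.681; principal scales a = 2.681, b = 1.000.
sin(ω/2) = (a − b)/(a + b) = 1.681/3.681 = 0.4567, so ω = 2 arcsin(0.4567) ≈ 54.3°.

54.3°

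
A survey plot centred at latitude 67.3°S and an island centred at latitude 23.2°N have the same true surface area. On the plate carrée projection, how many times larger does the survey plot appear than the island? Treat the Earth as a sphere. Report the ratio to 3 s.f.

2.38

For the equirectangular projection with φ₀ = 0 (plate carrée), h = 1 along meridians and k = sec φ along parallels.
Areal scale at 67.3°: h·k = 1.000 × 2.591 = 2.591.
Areal scale at 23.2°: h·k = 1.000 × 1.088 = 1.088.
Ratio = 2.591/1.088 ≈ 2.38.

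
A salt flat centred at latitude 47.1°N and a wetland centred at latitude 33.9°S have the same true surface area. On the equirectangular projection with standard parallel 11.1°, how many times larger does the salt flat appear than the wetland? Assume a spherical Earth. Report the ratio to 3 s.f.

In the equirectangular projection with standard parallel φ₀ = 11.1° (x = Rλ cos φ₀, y = Rφ), meridians are true-scale (h = 1) and the parallel scale is k = cos φ₀ / cos φ.
Areal scale at 47.1°: h·k = 1.000 × 1.442 = 1.442.
Areal scale at 33.9°: h·k = 1.000 × 1.182 = 1.182.
Ratio = 1.442/1.182 ≈ 1.22.

1.22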